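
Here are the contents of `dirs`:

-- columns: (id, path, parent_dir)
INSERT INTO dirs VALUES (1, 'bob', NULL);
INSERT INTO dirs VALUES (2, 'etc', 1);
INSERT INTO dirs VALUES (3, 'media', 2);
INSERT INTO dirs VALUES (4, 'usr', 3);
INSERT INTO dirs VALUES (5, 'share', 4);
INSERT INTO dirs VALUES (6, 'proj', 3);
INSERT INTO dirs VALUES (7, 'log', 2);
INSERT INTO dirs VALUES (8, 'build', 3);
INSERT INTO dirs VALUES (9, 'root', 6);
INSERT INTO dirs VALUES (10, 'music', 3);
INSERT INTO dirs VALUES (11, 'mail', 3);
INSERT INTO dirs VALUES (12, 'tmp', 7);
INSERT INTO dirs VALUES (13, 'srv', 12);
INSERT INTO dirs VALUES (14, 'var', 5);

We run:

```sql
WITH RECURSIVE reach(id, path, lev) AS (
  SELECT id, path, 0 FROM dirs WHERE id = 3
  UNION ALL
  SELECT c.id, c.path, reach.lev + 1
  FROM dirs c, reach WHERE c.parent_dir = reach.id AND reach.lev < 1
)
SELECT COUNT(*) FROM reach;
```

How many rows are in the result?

6

Base: id=3 (media) at lev 0.
Iteration 1: rows with parent_dir in {3} -> usr (id 4, lev 1), proj (id 6, lev 1), build (id 8, lev 1), music (id 10, lev 1), mail (id 11, lev 1).
Iteration 2: lev < 1 fails for all current rows; recursion stops.
Total rows emitted: 6.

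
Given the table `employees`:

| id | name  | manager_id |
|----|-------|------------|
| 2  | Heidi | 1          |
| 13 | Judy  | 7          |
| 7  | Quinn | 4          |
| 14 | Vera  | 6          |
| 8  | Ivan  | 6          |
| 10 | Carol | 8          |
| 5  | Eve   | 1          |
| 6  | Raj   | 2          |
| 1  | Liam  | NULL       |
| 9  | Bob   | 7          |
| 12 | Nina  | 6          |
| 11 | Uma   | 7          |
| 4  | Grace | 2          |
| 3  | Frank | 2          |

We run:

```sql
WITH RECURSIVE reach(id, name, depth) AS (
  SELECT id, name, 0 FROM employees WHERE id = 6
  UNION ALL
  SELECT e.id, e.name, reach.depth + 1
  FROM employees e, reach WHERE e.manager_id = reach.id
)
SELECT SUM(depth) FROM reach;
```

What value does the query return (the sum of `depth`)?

Base: id=6 (Raj) at depth 0.
Iteration 1: rows with manager_id in {6} -> Ivan (id 8, depth 1), Nina (id 12, depth 1), Vera (id 14, depth 1).
Iteration 2: rows with manager_id in {8,12,14} -> Carol (id 10, depth 2).
Iteration 3: no rows with manager_id in {10}; recursion stops.
SUM(depth) = 0 + 1 + 1 + 1 + 2 = 5.

5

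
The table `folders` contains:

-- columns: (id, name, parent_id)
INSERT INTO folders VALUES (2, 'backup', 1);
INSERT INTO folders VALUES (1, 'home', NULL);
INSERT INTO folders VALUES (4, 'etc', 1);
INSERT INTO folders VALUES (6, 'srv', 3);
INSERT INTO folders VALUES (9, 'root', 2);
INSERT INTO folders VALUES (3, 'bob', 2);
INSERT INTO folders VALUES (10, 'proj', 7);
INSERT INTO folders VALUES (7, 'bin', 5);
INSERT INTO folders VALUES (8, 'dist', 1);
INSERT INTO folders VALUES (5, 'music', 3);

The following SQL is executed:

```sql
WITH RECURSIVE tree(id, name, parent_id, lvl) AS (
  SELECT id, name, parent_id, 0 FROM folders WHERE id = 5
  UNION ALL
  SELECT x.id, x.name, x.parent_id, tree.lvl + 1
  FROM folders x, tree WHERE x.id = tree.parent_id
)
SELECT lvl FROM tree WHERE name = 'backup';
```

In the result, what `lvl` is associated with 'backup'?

2

Base: id=5 (music), parent_id=3, lvl 0.
Iteration 1: join on id=3 -> bob (id 3, parent_id=2, lvl 1).
Iteration 2: join on id=2 -> backup (id 2, parent_id=1, lvl 2).
Iteration 3: join on id=1 -> home (id 1, parent_id=NULL, lvl 3).
Iteration 4: parent_id is NULL; no match; recursion stops.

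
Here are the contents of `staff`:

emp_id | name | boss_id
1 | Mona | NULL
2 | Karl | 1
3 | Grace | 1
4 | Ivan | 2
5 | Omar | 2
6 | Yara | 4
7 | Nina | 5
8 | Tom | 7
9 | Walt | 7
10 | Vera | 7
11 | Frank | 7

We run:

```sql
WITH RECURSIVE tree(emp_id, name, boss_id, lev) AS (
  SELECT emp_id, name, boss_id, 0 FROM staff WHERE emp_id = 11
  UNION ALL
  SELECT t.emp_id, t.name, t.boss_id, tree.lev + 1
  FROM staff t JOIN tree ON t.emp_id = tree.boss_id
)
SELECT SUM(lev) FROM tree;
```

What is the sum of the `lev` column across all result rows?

Base: emp_id=11 (Frank), boss_id=7, lev 0.
Iteration 1: join on emp_id=7 -> Nina (id 7, boss_id=5, lev 1).
Iteration 2: join on emp_id=5 -> Omar (id 5, boss_id=2, lev 2).
Iteration 3: join on emp_id=2 -> Karl (id 2, boss_id=1, lev 3).
Iteration 4: join on emp_id=1 -> Mona (id 1, boss_id=NULL, lev 4).
Iteration 5: boss_id is NULL; no match; recursion stops.
SUM(lev) = 0 + 1 + 2 + 3 + 4 = 10.

10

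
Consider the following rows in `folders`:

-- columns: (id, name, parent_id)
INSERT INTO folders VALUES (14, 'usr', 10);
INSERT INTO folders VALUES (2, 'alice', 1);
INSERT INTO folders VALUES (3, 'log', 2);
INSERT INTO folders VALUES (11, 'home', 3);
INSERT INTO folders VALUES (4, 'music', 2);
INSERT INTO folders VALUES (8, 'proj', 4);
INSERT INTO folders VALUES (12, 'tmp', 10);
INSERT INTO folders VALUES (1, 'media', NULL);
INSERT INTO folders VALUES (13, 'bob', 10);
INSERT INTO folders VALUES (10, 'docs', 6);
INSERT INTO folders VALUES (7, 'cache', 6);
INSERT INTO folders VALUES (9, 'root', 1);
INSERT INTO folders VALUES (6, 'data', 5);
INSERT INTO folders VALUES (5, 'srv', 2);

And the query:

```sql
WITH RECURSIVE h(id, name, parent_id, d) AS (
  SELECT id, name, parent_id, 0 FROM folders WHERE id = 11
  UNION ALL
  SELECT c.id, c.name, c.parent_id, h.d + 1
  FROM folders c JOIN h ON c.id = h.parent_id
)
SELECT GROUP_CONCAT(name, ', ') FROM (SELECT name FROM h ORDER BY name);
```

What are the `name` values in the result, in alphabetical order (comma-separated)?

alice, home, log, media

Base: id=11 (home), parent_id=3, d 0.
Iteration 1: join on id=3 -> log (id 3, parent_id=2, d 1).
Iteration 2: join on id=2 -> alice (id 2, parent_id=1, d 2).
Iteration 3: join on id=1 -> media (id 1, parent_id=NULL, d 3).
Iteration 4: parent_id is NULL; no match; recursion stops.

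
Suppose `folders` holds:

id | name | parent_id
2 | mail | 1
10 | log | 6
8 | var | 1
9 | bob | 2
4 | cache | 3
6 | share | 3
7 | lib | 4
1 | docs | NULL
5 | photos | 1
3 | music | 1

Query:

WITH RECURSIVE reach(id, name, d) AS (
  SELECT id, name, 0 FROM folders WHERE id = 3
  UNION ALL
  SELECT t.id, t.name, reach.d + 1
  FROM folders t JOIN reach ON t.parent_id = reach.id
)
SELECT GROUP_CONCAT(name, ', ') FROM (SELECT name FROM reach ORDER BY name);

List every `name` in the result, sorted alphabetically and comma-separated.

cache, lib, log, music, share

Base: id=3 (music) at d 0.
Iteration 1: rows with parent_id in {3} -> cache (id 4, d 1), share (id 6, d 1).
Iteration 2: rows with parent_id in {4,6} -> lib (id 7, d 2), log (id 10, d 2).
Iteration 3: no rows with parent_id in {7,10}; recursion stops.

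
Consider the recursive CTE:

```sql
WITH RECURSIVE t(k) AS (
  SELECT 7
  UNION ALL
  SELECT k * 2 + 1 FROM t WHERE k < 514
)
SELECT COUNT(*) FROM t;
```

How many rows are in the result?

Base: k=7.
Iteration 1: 7 < 514 holds -> k = 7 * 2 + 1 = 15.
Iteration 2: 15 < 514 holds -> k = 15 * 2 + 1 = 31.
Iteration 3: 31 < 514 holds -> k = 31 * 2 + 1 = 63.
Iteration 4: 63 < 514 holds -> k = 63 * 2 + 1 = 127.
Iteration 5: 127 < 514 holds -> k = 127 * 2 + 1 = 255.
Iteration 6: 255 < 514 holds -> k = 255 * 2 + 1 = 511.
Iteration 7: 511 < 514 holds -> k = 511 * 2 + 1 = 1023.
Iteration 8: 1023 < 514 fails; recursion stops.
Total rows emitted: 8.

8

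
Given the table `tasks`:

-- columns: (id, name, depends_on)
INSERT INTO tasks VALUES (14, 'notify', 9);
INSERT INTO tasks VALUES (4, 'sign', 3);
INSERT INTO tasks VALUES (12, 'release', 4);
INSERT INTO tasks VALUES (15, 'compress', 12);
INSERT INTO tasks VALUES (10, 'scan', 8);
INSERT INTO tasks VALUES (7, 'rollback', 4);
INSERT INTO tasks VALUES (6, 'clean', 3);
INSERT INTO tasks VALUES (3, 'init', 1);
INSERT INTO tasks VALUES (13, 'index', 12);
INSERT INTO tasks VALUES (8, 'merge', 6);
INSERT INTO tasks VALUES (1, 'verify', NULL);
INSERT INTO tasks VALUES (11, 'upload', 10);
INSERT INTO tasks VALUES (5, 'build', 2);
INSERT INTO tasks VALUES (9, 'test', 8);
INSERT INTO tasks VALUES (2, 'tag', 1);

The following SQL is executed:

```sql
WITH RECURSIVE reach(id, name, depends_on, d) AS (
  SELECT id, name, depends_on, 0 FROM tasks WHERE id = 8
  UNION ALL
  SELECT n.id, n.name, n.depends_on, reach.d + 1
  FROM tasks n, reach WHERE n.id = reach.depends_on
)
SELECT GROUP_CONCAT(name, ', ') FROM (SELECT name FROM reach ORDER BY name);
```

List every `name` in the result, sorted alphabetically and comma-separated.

Base: id=8 (merge), depends_on=6, d 0.
Iteration 1: join on id=6 -> clean (id 6, depends_on=3, d 1).
Iteration 2: join on id=3 -> init (id 3, depends_on=1, d 2).
Iteration 3: join on id=1 -> verify (id 1, depends_on=NULL, d 3).
Iteration 4: depends_on is NULL; no match; recursion stops.

clean, init, merge, verify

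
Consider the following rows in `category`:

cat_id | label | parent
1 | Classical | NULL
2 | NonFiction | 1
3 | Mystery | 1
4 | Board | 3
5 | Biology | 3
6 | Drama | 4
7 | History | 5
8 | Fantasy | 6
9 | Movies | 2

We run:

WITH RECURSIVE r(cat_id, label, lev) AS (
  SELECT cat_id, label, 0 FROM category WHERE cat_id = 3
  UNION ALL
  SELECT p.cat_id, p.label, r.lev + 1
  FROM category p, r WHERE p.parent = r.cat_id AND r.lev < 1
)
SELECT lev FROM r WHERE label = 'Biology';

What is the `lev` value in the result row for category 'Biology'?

Base: cat_id=3 (Mystery) at lev 0.
Iteration 1: rows with parent in {3} -> Board (id 4, lev 1), Biology (id 5, lev 1).
Iteration 2: lev < 1 fails for all current rows; recursion stops.

1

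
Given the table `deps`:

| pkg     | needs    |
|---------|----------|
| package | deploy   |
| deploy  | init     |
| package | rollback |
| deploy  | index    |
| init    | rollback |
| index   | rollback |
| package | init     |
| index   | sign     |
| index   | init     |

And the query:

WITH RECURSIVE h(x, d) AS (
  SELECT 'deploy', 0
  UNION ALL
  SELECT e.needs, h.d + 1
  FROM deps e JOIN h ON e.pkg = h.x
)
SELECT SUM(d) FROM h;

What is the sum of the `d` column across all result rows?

13

Base: (deploy, d=0).
Iteration 1: edges from {deploy} -> (index, d=1), (init, d=1).
Iteration 2: edges from {index,init} -> (init, d=2), (rollback, d=2) x2, (sign, d=2). [UNION ALL keeps all 4 new rows, including repeats]
Iteration 3: edges from {init,rollback,sign} -> (rollback, d=3).
Iteration 4: no outgoing edges from {rollback}; recursion stops.
SUM(d) = 0 + 1 + 1 + 2 + 2 + 2 + 2 + 3 = 13.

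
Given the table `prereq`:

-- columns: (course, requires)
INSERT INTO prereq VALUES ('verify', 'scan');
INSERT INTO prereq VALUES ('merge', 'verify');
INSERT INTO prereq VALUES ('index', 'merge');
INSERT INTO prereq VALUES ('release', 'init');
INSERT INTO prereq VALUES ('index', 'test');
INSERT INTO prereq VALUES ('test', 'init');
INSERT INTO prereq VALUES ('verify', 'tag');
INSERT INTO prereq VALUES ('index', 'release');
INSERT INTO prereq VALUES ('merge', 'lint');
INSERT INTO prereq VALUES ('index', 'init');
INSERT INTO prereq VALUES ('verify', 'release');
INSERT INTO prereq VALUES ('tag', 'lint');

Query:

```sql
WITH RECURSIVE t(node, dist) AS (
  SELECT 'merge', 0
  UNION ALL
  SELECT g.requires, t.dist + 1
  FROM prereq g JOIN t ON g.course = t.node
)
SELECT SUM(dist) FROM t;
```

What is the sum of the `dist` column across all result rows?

Base: (merge, dist=0).
Iteration 1: edges from {merge} -> (lint, dist=1), (verify, dist=1).
Iteration 2: edges from {lint,verify} -> (release, dist=2), (scan, dist=2), (tag, dist=2).
Iteration 3: edges from {release,scan,tag} -> (init, dist=3), (lint, dist=3).
Iteration 4: no outgoing edges from {init,lint}; recursion stops.
SUM(dist) = 0 + 1 + 1 + 2 + 2 + 2 + 3 + 3 = 14.

14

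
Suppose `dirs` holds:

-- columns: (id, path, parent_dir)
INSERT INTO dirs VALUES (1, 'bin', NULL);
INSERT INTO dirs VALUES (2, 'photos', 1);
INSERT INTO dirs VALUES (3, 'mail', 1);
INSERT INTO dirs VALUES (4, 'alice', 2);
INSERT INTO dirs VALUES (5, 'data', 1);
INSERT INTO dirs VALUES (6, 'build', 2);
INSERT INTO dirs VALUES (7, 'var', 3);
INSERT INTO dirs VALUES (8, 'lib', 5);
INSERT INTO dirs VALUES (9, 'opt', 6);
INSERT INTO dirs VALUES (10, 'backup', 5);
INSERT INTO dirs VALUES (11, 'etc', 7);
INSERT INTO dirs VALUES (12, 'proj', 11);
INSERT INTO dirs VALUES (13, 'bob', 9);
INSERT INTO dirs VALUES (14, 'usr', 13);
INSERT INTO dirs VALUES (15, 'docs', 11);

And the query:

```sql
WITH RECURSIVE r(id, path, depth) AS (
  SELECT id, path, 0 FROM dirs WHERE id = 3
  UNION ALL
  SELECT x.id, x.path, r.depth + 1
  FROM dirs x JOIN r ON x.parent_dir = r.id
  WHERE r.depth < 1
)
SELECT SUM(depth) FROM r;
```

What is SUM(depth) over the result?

Base: id=3 (mail) at depth 0.
Iteration 1: rows with parent_dir in {3} -> var (id 7, depth 1).
Iteration 2: depth < 1 fails for all current rows; recursion stops.
SUM(depth) = 0 + 1 = 1.

1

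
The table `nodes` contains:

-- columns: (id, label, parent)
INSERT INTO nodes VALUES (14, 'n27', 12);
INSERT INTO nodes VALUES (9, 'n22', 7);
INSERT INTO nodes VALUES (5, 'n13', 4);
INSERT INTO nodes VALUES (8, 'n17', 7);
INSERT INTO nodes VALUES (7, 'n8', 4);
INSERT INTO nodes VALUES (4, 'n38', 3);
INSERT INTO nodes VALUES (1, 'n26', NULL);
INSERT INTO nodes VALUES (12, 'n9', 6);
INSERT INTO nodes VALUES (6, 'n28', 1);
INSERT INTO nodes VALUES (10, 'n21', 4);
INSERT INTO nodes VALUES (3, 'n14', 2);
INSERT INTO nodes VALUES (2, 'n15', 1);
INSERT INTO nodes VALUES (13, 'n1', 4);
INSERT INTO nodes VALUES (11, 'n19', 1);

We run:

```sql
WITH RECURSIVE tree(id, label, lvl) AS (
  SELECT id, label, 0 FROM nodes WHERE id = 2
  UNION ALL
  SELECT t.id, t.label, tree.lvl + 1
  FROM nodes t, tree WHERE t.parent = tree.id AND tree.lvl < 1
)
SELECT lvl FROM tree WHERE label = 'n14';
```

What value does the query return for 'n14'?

1

Base: id=2 (n15) at lvl 0.
Iteration 1: rows with parent in {2} -> n14 (id 3, lvl 1).
Iteration 2: lvl < 1 fails for all current rows; recursion stops.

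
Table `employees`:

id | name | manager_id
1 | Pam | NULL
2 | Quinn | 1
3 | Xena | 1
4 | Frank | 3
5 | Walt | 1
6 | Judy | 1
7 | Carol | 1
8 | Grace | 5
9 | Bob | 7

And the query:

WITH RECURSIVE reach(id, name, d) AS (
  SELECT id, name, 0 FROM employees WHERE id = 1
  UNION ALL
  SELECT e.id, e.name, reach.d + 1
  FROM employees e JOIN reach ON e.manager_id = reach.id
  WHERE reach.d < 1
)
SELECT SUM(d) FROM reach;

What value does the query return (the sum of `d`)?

5

Base: id=1 (Pam) at d 0.
Iteration 1: rows with manager_id in {1} -> Quinn (id 2, d 1), Xena (id 3, d 1), Walt (id 5, d 1), Judy (id 6, d 1), Carol (id 7, d 1).
Iteration 2: d < 1 fails for all current rows; recursion stops.
SUM(d) = 0 + 1 + 1 + 1 + 1 + 1 = 5.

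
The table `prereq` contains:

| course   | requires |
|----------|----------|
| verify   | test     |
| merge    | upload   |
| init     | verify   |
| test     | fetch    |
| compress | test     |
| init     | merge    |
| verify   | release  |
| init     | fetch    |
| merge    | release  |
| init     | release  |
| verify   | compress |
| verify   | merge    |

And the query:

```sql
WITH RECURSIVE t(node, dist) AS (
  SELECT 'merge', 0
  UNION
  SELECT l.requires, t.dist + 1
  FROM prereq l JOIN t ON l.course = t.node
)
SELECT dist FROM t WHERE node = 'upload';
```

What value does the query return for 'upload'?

1

Base: (merge, dist=0).
Iteration 1: edges from {merge} -> (release, dist=1), (upload, dist=1).
Iteration 2: no outgoing edges from {release,upload}; recursion stops.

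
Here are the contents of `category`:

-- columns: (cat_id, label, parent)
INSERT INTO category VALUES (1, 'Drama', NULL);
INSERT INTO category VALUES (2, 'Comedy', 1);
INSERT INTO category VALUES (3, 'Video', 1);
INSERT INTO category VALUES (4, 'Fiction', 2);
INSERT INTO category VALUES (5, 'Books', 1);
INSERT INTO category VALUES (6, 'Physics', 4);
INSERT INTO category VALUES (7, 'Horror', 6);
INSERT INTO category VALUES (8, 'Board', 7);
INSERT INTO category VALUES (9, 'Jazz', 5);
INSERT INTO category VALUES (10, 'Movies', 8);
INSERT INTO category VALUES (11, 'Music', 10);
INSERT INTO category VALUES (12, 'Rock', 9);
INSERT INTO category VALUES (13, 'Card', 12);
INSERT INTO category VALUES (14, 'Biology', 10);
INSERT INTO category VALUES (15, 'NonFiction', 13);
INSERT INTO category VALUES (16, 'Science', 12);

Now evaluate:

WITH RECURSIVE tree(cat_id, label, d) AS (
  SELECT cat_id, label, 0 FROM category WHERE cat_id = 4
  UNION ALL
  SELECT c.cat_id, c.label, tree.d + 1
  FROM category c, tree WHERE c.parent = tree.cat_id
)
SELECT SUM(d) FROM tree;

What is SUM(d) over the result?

Base: cat_id=4 (Fiction) at d 0.
Iteration 1: rows with parent in {4} -> Physics (id 6, d 1).
Iteration 2: rows with parent in {6} -> Horror (id 7, d 2).
Iteration 3: rows with parent in {7} -> Board (id 8, d 3).
Iteration 4: rows with parent in {8} -> Movies (id 10, d 4).
Iteration 5: rows with parent in {10} -> Music (id 11, d 5), Biology (id 14, d 5).
Iteration 6: no rows with parent in {11,14}; recursion stops.
SUM(d) = 0 + 1 + 2 + 3 + 4 + 5 + 5 = 20.

20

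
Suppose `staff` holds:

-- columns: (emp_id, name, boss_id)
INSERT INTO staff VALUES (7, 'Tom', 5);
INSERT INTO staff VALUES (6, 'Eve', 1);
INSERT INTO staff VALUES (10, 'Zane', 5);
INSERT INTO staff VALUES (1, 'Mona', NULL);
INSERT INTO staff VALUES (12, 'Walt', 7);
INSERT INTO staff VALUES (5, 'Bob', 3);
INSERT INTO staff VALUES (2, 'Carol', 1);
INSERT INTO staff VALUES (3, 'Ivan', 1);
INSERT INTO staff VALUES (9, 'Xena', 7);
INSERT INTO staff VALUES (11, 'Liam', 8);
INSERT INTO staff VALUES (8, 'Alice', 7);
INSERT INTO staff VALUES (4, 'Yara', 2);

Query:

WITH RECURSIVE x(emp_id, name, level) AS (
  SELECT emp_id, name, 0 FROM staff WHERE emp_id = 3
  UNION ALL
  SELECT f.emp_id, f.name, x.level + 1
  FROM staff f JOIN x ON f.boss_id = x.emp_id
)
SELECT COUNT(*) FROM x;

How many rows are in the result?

8

Base: emp_id=3 (Ivan) at level 0.
Iteration 1: rows with boss_id in {3} -> Bob (id 5, level 1).
Iteration 2: rows with boss_id in {5} -> Tom (id 7, level 2), Zane (id 10, level 2).
Iteration 3: rows with boss_id in {7,10} -> Alice (id 8, level 3), Xena (id 9, level 3), Walt (id 12, level 3).
Iteration 4: rows with boss_id in {8,9,12} -> Liam (id 11, level 4).
Iteration 5: no rows with boss_id in {11}; recursion stops.
Total rows emitted: 8.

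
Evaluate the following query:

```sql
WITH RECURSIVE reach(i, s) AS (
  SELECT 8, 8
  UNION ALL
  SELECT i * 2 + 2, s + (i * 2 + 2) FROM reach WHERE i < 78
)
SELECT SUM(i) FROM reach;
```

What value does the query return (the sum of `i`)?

Base: i=8, s=8.
Iteration 1: 8 < 78 holds -> i = 8 * 2 + 2 = 18, s = 8 + 18 = 26.
Iteration 2: 18 < 78 holds -> i = 18 * 2 + 2 = 38, s = 26 + 38 = 64.
Iteration 3: 38 < 78 holds -> i = 38 * 2 + 2 = 78, s = 64 + 78 = 142.
Iteration 4: 78 < 78 fails; recursion stops.
SUM(i) = 8 + 18 + 38 + 78 = 142.

142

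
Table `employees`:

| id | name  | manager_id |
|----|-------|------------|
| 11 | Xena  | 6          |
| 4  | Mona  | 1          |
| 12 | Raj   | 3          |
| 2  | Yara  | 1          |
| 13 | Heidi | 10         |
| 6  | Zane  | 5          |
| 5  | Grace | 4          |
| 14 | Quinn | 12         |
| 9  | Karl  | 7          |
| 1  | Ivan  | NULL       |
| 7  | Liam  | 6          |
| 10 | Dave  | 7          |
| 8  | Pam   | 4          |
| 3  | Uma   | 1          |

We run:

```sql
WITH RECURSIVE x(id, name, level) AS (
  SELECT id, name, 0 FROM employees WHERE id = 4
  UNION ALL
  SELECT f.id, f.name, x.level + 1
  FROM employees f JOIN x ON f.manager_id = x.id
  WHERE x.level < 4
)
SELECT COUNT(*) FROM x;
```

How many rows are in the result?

8

Base: id=4 (Mona) at level 0.
Iteration 1: rows with manager_id in {4} -> Grace (id 5, level 1), Pam (id 8, level 1).
Iteration 2: rows with manager_id in {5,8} -> Zane (id 6, level 2).
Iteration 3: rows with manager_id in {6} -> Liam (id 7, level 3), Xena (id 11, level 3).
Iteration 4: rows with manager_id in {7,11} -> Karl (id 9, level 4), Dave (id 10, level 4).
Iteration 5: level < 4 fails for all current rows; recursion stops.
Total rows emitted: 8.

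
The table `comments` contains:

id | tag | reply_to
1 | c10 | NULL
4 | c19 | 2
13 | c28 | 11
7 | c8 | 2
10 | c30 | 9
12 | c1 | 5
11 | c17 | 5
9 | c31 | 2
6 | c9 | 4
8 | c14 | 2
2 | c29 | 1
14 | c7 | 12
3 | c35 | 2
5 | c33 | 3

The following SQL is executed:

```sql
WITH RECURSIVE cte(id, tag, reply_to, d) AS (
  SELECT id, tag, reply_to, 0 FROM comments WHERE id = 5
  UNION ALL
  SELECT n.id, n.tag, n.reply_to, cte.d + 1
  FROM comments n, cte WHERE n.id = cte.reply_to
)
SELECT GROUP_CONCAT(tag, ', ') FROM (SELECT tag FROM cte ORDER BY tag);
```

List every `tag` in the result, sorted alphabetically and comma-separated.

c10, c29, c33, c35

Base: id=5 (c33), reply_to=3, d 0.
Iteration 1: join on id=3 -> c35 (id 3, reply_to=2, d 1).
Iteration 2: join on id=2 -> c29 (id 2, reply_to=1, d 2).
Iteration 3: join on id=1 -> c10 (id 1, reply_to=NULL, d 3).
Iteration 4: reply_to is NULL; no match; recursion stops.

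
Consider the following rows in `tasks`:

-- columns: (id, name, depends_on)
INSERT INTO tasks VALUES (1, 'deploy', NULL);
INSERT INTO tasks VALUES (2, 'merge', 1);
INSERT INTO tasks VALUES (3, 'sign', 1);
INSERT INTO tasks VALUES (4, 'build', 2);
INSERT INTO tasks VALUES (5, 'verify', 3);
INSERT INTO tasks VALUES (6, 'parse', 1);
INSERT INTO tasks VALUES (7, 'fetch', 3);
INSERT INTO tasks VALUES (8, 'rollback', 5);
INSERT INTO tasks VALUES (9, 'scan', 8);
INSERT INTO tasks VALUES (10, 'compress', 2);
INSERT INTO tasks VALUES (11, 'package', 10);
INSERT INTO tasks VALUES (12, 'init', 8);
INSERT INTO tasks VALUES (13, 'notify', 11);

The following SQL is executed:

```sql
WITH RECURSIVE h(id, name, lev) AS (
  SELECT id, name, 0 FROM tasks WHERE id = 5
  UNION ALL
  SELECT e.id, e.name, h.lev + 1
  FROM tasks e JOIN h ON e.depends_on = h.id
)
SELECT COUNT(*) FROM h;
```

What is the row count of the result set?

Base: id=5 (verify) at lev 0.
Iteration 1: rows with depends_on in {5} -> rollback (id 8, lev 1).
Iteration 2: rows with depends_on in {8} -> scan (id 9, lev 2), init (id 12, lev 2).
Iteration 3: no rows with depends_on in {9,12}; recursion stops.
Total rows emitted: 4.

4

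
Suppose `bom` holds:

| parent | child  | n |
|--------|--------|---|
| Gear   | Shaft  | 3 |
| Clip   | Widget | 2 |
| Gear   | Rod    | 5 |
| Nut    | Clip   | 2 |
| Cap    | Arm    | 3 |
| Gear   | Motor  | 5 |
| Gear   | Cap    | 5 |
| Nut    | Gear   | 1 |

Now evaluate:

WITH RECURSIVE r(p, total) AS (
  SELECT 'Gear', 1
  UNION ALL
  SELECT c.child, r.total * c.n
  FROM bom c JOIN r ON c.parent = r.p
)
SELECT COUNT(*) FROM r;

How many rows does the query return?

Base: (Gear, total=1).
Iteration 1: components of {Gear} -> Cap = 1*5 = 5, Motor = 1*5 = 5, Rod = 1*5 = 5, Shaft = 1*3 = 3.
Iteration 2: components of {Cap,Motor,Rod,Shaft} -> Arm = 5*3 = 15.
Iteration 3: no further components; recursion stops.
Total rows emitted: 6.

6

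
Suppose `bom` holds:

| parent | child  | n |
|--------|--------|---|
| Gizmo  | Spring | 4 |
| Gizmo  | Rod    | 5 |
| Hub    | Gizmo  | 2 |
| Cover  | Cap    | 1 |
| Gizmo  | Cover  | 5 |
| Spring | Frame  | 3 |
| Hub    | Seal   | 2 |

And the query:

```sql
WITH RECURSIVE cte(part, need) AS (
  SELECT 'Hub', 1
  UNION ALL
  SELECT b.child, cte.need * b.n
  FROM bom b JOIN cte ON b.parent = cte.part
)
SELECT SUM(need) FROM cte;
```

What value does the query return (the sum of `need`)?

67

Base: (Hub, need=1).
Iteration 1: components of {Hub} -> Gizmo = 1*2 = 2, Seal = 1*2 = 2.
Iteration 2: components of {Gizmo,Seal} -> Cover = 2*5 = 10, Rod = 2*5 = 10, Spring = 2*4 = 8.
Iteration 3: components of {Cover,Rod,Spring} -> Cap = 10*1 = 10, Frame = 8*3 = 24.
Iteration 4: no further components; recursion stops.
SUM(need) = 1 + 2 + 2 + 10 + 8 + 10 + 10 + 24 = 67.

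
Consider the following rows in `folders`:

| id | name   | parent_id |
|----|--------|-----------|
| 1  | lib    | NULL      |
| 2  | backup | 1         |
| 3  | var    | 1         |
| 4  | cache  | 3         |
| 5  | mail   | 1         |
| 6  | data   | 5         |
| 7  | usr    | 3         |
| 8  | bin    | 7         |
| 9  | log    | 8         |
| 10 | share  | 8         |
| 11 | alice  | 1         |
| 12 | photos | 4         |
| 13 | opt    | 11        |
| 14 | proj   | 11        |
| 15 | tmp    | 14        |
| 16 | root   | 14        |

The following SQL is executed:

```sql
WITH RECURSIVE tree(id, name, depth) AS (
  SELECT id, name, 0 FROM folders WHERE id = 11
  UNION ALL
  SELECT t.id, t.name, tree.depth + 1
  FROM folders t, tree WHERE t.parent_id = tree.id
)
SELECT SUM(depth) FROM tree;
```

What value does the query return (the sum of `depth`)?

Base: id=11 (alice) at depth 0.
Iteration 1: rows with parent_id in {11} -> opt (id 13, depth 1), proj (id 14, depth 1).
Iteration 2: rows with parent_id in {13,14} -> tmp (id 15, depth 2), root (id 16, depth 2).
Iteration 3: no rows with parent_id in {15,16}; recursion stops.
SUM(depth) = 0 + 1 + 1 + 2 + 2 = 6.

6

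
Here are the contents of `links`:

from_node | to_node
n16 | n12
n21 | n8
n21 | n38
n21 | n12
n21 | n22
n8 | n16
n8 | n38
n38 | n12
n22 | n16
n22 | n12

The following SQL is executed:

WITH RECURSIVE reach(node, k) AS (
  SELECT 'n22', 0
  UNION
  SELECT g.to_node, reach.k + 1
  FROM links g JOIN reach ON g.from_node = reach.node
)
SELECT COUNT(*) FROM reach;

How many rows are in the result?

Base: (n22, k=0).
Iteration 1: edges from {n22} -> (n12, k=1), (n16, k=1).
Iteration 2: edges from {n12,n16} -> (n12, k=2).
Iteration 3: no outgoing edges from {n12}; recursion stops.
Total rows emitted: 4.

4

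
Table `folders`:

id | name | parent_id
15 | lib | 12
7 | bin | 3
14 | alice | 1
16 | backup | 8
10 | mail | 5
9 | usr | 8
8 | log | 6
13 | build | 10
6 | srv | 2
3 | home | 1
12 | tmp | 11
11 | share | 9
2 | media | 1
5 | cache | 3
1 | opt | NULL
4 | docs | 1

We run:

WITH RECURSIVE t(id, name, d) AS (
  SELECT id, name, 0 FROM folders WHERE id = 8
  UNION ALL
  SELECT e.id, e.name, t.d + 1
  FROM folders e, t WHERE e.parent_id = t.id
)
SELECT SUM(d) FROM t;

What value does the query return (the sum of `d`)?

11

Base: id=8 (log) at d 0.
Iteration 1: rows with parent_id in {8} -> usr (id 9, d 1), backup (id 16, d 1).
Iteration 2: rows with parent_id in {9,16} -> share (id 11, d 2).
Iteration 3: rows with parent_id in {11} -> tmp (id 12, d 3).
Iteration 4: rows with parent_id in {12} -> lib (id 15, d 4).
Iteration 5: no rows with parent_id in {15}; recursion stops.
SUM(d) = 0 + 1 + 1 + 2 + 3 + 4 = 11.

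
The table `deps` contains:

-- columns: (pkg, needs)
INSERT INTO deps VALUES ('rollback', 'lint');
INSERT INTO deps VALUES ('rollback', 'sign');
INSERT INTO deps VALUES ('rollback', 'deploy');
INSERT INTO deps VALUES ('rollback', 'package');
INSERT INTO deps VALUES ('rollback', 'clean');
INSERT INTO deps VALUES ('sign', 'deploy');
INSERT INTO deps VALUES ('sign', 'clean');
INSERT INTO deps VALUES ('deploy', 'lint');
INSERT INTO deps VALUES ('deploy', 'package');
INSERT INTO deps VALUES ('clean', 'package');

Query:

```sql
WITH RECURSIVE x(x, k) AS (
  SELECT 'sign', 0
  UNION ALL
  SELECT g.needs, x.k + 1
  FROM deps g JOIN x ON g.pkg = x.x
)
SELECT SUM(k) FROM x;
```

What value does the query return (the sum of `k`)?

8

Base: (sign, k=0).
Iteration 1: edges from {sign} -> (clean, k=1), (deploy, k=1).
Iteration 2: edges from {clean,deploy} -> (lint, k=2), (package, k=2) x2. [UNION ALL keeps all 3 new rows, including repeats]
Iteration 3: no outgoing edges from {lint,package}; recursion stops.
SUM(k) = 0 + 1 + 1 + 2 + 2 + 2 = 8.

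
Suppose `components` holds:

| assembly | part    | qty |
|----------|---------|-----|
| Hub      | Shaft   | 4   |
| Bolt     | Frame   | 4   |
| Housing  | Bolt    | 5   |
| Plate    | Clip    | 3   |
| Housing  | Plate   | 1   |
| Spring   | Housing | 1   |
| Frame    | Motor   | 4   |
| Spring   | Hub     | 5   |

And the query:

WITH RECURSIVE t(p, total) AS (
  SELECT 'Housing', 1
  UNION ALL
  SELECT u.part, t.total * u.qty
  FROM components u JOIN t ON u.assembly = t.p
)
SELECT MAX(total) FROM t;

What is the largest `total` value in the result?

80

Base: (Housing, total=1).
Iteration 1: components of {Housing} -> Bolt = 1*5 = 5, Plate = 1*1 = 1.
Iteration 2: components of {Bolt,Plate} -> Clip = 1*3 = 3, Frame = 5*4 = 20.
Iteration 3: components of {Clip,Frame} -> Motor = 20*4 = 80.
Iteration 4: no further components; recursion stops.
total values: 1, 5, 1, 20, 3, 80; the maximum is 80.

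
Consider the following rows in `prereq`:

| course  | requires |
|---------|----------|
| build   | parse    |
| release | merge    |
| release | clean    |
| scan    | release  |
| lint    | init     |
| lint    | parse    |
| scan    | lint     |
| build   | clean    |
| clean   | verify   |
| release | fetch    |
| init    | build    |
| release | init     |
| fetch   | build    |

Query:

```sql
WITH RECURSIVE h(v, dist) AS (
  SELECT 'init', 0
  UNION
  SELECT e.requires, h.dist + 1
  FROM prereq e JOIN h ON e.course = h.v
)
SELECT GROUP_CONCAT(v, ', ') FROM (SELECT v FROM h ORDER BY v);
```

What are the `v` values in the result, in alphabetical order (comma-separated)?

build, clean, init, parse, verify

Base: (init, dist=0).
Iteration 1: edges from {init} -> (build, dist=1).
Iteration 2: edges from {build} -> (clean, dist=2), (parse, dist=2).
Iteration 3: edges from {clean,parse} -> (verify, dist=3).
Iteration 4: no outgoing edges from {verify}; recursion stops.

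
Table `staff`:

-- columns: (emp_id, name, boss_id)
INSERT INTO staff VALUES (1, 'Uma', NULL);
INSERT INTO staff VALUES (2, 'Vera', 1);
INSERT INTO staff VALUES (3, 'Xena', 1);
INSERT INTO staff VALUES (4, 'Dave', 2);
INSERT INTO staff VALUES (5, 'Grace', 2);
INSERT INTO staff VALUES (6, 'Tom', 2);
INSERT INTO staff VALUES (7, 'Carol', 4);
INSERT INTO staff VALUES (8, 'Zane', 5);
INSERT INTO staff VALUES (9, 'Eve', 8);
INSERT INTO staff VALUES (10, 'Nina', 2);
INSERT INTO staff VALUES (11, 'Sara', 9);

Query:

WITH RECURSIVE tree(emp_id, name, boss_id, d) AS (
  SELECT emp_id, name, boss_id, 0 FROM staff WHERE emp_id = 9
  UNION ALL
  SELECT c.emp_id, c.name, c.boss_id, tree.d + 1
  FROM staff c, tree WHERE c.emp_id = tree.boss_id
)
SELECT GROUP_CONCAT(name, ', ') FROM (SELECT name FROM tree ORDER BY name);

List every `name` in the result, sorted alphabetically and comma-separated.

Base: emp_id=9 (Eve), boss_id=8, d 0.
Iteration 1: join on emp_id=8 -> Zane (id 8, boss_id=5, d 1).
Iteration 2: join on emp_id=5 -> Grace (id 5, boss_id=2, d 2).
Iteration 3: join on emp_id=2 -> Vera (id 2, boss_id=1, d 3).
Iteration 4: join on emp_id=1 -> Uma (id 1, boss_id=NULL, d 4).
Iteration 5: boss_id is NULL; no match; recursion stops.

Eve, Grace, Uma, Vera, Zane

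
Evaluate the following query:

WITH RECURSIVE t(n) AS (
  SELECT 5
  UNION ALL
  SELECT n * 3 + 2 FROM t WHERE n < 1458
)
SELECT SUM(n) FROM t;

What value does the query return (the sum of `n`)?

Base: n=5.
Iteration 1: 5 < 1458 holds -> n = 5 * 3 + 2 = 17.
Iteration 2: 17 < 1458 holds -> n = 17 * 3 + 2 = 53.
Iteration 3: 53 < 1458 holds -> n = 53 * 3 + 2 = 161.
Iteration 4: 161 < 1458 holds -> n = 161 * 3 + 2 = 485.
Iteration 5: 485 < 1458 holds -> n = 485 * 3 + 2 = 1457.
Iteration 6: 1457 < 1458 holds -> n = 1457 * 3 + 2 = 4373.
Iteration 7: 4373 < 1458 fails; recursion stops.
SUM(n) = 5 + 17 + 53 + 161 + 485 + 1457 + 4373 = 6551.

6551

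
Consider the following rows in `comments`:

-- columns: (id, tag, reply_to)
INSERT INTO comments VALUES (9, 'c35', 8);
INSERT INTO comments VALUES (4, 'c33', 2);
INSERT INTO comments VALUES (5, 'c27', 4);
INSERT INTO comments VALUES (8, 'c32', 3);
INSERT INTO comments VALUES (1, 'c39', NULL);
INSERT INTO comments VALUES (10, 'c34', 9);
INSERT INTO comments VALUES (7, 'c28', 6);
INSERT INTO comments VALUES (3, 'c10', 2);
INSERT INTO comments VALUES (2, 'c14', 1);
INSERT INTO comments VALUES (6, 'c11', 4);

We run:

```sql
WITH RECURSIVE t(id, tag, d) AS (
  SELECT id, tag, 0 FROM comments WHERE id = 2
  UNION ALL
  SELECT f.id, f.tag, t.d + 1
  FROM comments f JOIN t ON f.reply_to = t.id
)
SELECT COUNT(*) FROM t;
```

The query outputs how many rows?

9

Base: id=2 (c14) at d 0.
Iteration 1: rows with reply_to in {2} -> c10 (id 3, d 1), c33 (id 4, d 1).
Iteration 2: rows with reply_to in {3,4} -> c27 (id 5, d 2), c11 (id 6, d 2), c32 (id 8, d 2).
Iteration 3: rows with reply_to in {5,6,8} -> c28 (id 7, d 3), c35 (id 9, d 3).
Iteration 4: rows with reply_to in {7,9} -> c34 (id 10, d 4).
Iteration 5: no rows with reply_to in {10}; recursion stops.
Total rows emitted: 9.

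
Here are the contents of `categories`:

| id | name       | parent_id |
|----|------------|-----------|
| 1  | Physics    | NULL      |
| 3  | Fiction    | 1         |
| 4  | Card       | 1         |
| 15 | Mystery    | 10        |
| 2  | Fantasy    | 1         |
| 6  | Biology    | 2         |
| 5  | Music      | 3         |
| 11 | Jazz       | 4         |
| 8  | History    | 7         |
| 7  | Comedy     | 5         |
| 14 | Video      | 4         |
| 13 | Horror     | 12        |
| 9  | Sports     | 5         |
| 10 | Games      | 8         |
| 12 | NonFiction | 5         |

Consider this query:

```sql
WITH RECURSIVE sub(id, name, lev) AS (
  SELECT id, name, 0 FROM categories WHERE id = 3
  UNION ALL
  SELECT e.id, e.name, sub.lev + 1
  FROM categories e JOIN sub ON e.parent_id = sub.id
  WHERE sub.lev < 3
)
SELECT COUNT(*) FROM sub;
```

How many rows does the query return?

7

Base: id=3 (Fiction) at lev 0.
Iteration 1: rows with parent_id in {3} -> Music (id 5, lev 1).
Iteration 2: rows with parent_id in {5} -> Comedy (id 7, lev 2), Sports (id 9, lev 2), NonFiction (id 12, lev 2).
Iteration 3: rows with parent_id in {7,9,12} -> History (id 8, lev 3), Horror (id 13, lev 3).
Iteration 4: lev < 3 fails for all current rows; recursion stops.
Total rows emitted: 7.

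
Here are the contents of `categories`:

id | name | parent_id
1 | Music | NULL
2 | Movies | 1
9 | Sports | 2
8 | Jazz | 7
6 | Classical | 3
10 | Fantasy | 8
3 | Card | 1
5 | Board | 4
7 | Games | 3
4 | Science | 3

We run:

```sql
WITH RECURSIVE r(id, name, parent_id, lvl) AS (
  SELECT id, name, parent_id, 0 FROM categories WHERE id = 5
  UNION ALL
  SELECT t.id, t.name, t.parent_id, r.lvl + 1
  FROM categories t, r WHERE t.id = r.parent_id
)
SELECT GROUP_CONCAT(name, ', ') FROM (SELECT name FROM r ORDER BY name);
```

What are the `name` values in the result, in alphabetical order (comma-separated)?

Board, Card, Music, Science

Base: id=5 (Board), parent_id=4, lvl 0.
Iteration 1: join on id=4 -> Science (id 4, parent_id=3, lvl 1).
Iteration 2: join on id=3 -> Card (id 3, parent_id=1, lvl 2).
Iteration 3: join on id=1 -> Music (id 1, parent_id=NULL, lvl 3).
Iteration 4: parent_id is NULL; no match; recursion stops.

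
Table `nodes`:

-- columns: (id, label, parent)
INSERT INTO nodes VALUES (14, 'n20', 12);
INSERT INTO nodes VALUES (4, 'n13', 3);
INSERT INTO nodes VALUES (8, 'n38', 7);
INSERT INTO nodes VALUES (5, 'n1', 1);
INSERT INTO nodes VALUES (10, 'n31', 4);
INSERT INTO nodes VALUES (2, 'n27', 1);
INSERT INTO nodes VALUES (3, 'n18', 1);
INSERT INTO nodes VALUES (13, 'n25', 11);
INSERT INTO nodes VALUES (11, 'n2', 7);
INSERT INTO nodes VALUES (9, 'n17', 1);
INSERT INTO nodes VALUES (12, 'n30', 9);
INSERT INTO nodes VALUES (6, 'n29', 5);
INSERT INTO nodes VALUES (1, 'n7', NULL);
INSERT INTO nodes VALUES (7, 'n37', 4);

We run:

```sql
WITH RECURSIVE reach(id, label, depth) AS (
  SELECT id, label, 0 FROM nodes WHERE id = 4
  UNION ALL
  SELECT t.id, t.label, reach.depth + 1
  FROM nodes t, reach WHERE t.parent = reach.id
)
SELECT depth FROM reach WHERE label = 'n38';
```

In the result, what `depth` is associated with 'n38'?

Base: id=4 (n13) at depth 0.
Iteration 1: rows with parent in {4} -> n37 (id 7, depth 1), n31 (id 10, depth 1).
Iteration 2: rows with parent in {7,10} -> n38 (id 8, depth 2), n2 (id 11, depth 2).
Iteration 3: rows with parent in {8,11} -> n25 (id 13, depth 3).
Iteration 4: no rows with parent in {13}; recursion stops.

2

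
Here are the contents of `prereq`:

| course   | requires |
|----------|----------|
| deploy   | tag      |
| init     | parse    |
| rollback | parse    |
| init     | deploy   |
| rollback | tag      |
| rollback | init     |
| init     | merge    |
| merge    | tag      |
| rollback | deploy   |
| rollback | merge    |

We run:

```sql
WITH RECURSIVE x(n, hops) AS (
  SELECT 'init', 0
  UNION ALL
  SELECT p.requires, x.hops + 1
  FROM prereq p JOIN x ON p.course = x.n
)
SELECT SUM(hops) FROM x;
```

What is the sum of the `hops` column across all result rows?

Base: (init, hops=0).
Iteration 1: edges from {init} -> (deploy, hops=1), (merge, hops=1), (parse, hops=1).
Iteration 2: edges from {deploy,merge,parse} -> (tag, hops=2) x2. [UNION ALL keeps all 2 new rows, including repeats]
Iteration 3: no outgoing edges from {tag}; recursion stops.
SUM(hops) = 0 + 1 + 1 + 1 + 2 + 2 = 7.

7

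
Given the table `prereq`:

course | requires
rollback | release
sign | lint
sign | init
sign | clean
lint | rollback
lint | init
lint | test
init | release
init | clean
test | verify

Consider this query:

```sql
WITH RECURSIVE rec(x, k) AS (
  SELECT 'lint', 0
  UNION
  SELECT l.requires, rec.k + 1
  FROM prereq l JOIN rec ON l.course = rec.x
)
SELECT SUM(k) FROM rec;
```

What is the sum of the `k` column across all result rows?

9

Base: (lint, k=0).
Iteration 1: edges from {lint} -> (init, k=1), (rollback, k=1), (test, k=1).
Iteration 2: edges from {init,rollback,test} -> (clean, k=2), (release, k=2), (verify, k=2). [UNION drops 1 duplicate row(s)]
Iteration 3: no outgoing edges from {clean,release,verify}; recursion stops.
SUM(k) = 0 + 1 + 1 + 1 + 2 + 2 + 2 = 9.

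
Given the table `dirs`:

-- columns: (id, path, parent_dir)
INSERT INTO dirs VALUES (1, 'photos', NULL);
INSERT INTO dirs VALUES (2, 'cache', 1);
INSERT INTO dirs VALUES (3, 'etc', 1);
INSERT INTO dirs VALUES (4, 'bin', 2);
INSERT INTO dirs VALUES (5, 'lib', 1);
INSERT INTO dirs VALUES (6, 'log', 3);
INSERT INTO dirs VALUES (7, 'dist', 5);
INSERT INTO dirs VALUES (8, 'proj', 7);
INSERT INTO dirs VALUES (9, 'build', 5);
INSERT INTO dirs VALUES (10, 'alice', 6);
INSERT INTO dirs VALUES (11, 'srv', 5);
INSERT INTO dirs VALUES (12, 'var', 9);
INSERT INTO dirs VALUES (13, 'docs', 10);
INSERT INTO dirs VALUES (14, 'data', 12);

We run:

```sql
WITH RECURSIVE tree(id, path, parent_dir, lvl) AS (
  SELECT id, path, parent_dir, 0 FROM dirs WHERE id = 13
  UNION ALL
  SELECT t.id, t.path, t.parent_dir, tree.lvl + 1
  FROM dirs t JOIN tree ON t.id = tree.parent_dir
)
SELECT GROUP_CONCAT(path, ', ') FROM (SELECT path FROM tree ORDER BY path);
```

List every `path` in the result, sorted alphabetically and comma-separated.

Base: id=13 (docs), parent_dir=10, lvl 0.
Iteration 1: join on id=10 -> alice (id 10, parent_dir=6, lvl 1).
Iteration 2: join on id=6 -> log (id 6, parent_dir=3, lvl 2).
Iteration 3: join on id=3 -> etc (id 3, parent_dir=1, lvl 3).
Iteration 4: join on id=1 -> photos (id 1, parent_dir=NULL, lvl 4).
Iteration 5: parent_dir is NULL; no match; recursion stops.

alice, docs, etc, log, photos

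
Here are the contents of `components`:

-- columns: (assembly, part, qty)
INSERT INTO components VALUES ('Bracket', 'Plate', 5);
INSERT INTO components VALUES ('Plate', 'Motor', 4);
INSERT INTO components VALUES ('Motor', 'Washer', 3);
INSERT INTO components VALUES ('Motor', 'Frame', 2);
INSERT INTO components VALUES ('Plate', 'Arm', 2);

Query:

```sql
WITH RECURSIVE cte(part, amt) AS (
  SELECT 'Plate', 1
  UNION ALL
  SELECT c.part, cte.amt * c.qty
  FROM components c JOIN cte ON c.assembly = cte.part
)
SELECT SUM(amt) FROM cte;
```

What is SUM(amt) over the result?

Base: (Plate, amt=1).
Iteration 1: components of {Plate} -> Arm = 1*2 = 2, Motor = 1*4 = 4.
Iteration 2: components of {Arm,Motor} -> Frame = 4*2 = 8, Washer = 4*3 = 12.
Iteration 3: no further components; recursion stops.
SUM(amt) = 1 + 4 + 2 + 12 + 8 = 27.

27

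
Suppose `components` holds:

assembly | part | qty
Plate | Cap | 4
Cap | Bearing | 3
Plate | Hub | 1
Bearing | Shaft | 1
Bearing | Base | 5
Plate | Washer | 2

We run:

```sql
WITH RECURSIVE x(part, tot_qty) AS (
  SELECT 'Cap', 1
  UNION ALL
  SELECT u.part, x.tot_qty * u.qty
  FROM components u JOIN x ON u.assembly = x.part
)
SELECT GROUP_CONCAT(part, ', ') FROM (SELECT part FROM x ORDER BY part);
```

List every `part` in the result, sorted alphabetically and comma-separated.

Base: (Cap, tot_qty=1).
Iteration 1: components of {Cap} -> Bearing = 1*3 = 3.
Iteration 2: components of {Bearing} -> Base = 3*5 = 15, Shaft = 3*1 = 3.
Iteration 3: no further components; recursion stops.

Base, Bearing, Cap, Shaft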